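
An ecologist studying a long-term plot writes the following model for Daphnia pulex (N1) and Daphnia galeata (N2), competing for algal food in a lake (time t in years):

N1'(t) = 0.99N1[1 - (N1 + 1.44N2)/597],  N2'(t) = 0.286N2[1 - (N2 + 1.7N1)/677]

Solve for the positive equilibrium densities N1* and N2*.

N1* ≈ 261, N2* ≈ 233

Setting both brackets to zero gives the nullclines N1 + 1.44N2 = 597 and 1.7N1 + N2 = 677.
Substituting N2 = 677 - 1.7N1 into the first: N1(1 - 1.44·1.7) = 597 - 1.44·677.
So N1* = -378/-1.45 = 261, and then N2* = 677 - 1.7·261 = 233.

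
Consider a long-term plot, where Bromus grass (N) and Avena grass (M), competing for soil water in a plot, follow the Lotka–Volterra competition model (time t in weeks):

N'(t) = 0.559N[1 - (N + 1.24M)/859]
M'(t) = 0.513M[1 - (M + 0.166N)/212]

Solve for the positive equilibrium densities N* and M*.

N* ≈ 751, M* ≈ 87.4

Setting both brackets to zero gives the nullclines N + 1.24M = 859 and 0.166N + M = 212.
Substituting M = 212 - 0.166N into the first: N(1 - 1.24·0.166) = 859 - 1.24·212.
So N* = 596/0.794 = 751, and then M* = 212 - 0.166·751 = 87.4.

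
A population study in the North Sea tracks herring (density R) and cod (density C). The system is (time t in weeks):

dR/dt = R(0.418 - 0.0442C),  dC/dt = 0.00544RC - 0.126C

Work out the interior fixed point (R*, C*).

Set dC/dt = 0 with C > 0: 0.00544R - 0.126 = 0, so R* = 0.126/0.00544 = 23.2.
Set dR/dt = 0 with R > 0: 0.418 - 0.0442C = 0, so C* = 0.418/0.0442 = 9.46.

R* ≈ 23.2, C* ≈ 9.46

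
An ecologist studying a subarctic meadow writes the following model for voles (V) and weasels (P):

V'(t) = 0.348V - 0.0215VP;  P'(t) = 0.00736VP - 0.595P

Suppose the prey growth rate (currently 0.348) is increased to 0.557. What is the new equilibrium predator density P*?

P* ≈ 25.9

At the interior fixed point, setting dV/dt = 0 with V > 0 fixes P* = (prey growth rate)/(VP coefficient) — independent of the other coefficients.
With the change, P* = 0.557/0.0215 = 25.9; it rises from 16.2.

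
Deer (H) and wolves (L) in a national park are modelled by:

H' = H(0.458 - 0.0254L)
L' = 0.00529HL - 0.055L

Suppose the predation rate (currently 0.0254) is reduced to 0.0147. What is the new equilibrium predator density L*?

L* ≈ 31.2

At the interior fixed point, setting dH/dt = 0 with H > 0 fixes L* = (prey growth rate)/(HL coefficient) — independent of the other coefficients.
With the change, L* = 0.458/0.0147 = 31.2; it rises from 18.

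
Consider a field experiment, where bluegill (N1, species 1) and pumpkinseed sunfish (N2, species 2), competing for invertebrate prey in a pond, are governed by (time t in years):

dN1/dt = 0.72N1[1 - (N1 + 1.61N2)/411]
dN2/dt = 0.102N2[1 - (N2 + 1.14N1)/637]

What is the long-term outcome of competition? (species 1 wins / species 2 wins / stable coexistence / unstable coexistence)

species 2 excludes species 1

Compare the nullcline intercepts: K1/α12 = 411/1.61 = 255 < K2 = 637; K2/α21 = 637/1.14 = 559 > K1 = 411.
Since the inequalities point opposite ways, species 2 can invade but species 1 cannot.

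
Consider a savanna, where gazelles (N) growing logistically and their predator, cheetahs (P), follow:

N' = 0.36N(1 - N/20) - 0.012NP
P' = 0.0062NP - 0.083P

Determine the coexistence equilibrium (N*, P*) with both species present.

N* ≈ 13.4, P* ≈ 9.92

From dP/dt = 0 with P > 0: 0.0062N* = 0.083, so N* = 13.4.
Substitute into dN/dt = 0: 0.36(1 - 13.4/20) = 0.012P*.
The bracket is 0.331, giving P* = 0.119/0.012 = 9.92.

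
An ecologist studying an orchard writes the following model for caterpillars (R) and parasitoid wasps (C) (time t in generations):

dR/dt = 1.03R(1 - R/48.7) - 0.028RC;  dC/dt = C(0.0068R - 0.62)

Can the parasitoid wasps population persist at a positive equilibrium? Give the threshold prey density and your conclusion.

The predator equation gives dC/dt > 0 only when R > 0.62/0.0068 = 91.2.
Without the predator, R → K = 48.7. Since 48.7 < 91.2, the predator cannot invade.

Threshold R = 91.2; K < 91.2, so no, the predator goes extinct.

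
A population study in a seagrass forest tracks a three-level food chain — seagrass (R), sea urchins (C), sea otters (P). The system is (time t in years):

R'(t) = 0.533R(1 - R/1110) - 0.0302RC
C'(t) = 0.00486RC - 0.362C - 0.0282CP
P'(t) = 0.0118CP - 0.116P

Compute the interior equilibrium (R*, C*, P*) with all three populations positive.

From dP/dt = 0: 0.0118C* = 0.116, so C* = 9.83.
From dR/dt = 0: 0.533(1 - R*/1110) = 0.0302·9.83, giving R* = 1110·(1 - 0.557) = 492.
From dC/dt = 0: 0.00486·492 - 0.362 = 0.0282P*, so P* = 2.03/0.0282 = 71.9.

R* ≈ 492, C* ≈ 9.83, P* ≈ 71.9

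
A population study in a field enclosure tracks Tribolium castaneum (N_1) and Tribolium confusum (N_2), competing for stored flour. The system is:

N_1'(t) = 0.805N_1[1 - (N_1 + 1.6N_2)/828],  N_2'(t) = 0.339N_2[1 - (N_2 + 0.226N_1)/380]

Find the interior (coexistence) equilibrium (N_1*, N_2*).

N_1* ≈ 345, N_2* ≈ 302

Setting both brackets to zero gives the nullclines N_1 + 1.6N_2 = 828 and 0.226N_1 + N_2 = 380.
Substituting N_2 = 380 - 0.226N_1 into the first: N_1(1 - 1.6·0.226) = 828 - 1.6·380.
So N_1* = 220/0.638 = 345, and then N_2* = 380 - 0.226·345 = 302.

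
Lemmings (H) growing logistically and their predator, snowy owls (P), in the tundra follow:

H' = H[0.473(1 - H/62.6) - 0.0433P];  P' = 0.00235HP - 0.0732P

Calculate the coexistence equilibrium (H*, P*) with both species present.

From dP/dt = 0 with P > 0: 0.00235H* = 0.0732, so H* = 31.1.
Substitute into dH/dt = 0: 0.473(1 - 31.1/62.6) = 0.0433P*.
The bracket is 0.502, giving P* = 0.238/0.0433 = 5.49.

H* ≈ 31.1, P* ≈ 5.49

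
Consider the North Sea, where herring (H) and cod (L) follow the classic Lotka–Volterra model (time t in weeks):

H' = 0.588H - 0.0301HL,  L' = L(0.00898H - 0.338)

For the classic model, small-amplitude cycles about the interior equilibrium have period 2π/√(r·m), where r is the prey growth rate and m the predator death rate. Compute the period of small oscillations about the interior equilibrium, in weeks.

T ≈ 14.1 weeks

Here r = 0.588 and m = 0.338, so r·m = 0.199.
ω = √0.199 = 0.446 per week, hence T = 2π/ω ≈ 14.1 weeks.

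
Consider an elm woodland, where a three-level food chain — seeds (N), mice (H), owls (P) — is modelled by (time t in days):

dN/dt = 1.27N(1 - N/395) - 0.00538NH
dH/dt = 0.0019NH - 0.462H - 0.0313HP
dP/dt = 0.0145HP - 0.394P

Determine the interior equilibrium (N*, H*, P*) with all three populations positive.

From dP/dt = 0: 0.0145H* = 0.394, so H* = 27.2.
From dN/dt = 0: 1.27(1 - N*/395) = 0.00538·27.2, giving N* = 395·(1 - 0.115) = 350.
From dH/dt = 0: 0.0019·350 - 0.462 = 0.0313P*, so P* = 0.202/0.0313 = 6.46.

N* ≈ 350, H* ≈ 27.2, P* ≈ 6.46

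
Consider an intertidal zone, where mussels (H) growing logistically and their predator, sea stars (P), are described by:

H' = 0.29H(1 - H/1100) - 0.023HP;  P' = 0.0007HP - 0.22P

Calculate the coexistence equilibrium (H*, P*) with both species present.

H* ≈ 314, P* ≈ 9.01

From dP/dt = 0 with P > 0: 0.0007H* = 0.22, so H* = 314.
Substitute into dH/dt = 0: 0.29(1 - 314/1100) = 0.023P*.
The bracket is 0.714, giving P* = 0.207/0.023 = 9.01.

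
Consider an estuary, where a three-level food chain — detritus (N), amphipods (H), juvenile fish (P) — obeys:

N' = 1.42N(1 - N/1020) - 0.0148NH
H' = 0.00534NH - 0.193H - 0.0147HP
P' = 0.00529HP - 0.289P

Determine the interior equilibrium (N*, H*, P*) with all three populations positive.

N* ≈ 439, H* ≈ 54.6, P* ≈ 146

From dP/dt = 0: 0.00529H* = 0.289, so H* = 54.6.
From dN/dt = 0: 1.42(1 - N*/1020) = 0.0148·54.6, giving N* = 1020·(1 - 0.569) = 439.
From dH/dt = 0: 0.00534·439 - 0.193 = 0.0147P*, so P* = 2.15/0.0147 = 146.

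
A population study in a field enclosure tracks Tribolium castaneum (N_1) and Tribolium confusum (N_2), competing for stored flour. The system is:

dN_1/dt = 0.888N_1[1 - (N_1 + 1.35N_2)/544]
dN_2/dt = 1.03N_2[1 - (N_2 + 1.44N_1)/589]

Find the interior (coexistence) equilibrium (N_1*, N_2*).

N_1* ≈ 266, N_2* ≈ 206

Setting both brackets to zero gives the nullclines N_1 + 1.35N_2 = 544 and 1.44N_1 + N_2 = 589.
Substituting N_2 = 589 - 1.44N_1 into the first: N_1(1 - 1.35·1.44) = 544 - 1.35·589.
So N_1* = -251/-0.944 = 266, and then N_2* = 589 - 1.44·266 = 206.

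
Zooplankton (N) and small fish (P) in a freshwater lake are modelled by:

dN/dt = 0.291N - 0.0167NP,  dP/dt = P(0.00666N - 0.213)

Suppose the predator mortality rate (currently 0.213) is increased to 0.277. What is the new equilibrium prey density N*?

At the interior fixed point, setting dP/dt = 0 with P > 0 fixes N* = (predator death rate)/(NP coefficient) — independent of the other coefficients.
With the change, N* = 0.277/0.00666 = 41.6; it rises from 32.

N* ≈ 41.6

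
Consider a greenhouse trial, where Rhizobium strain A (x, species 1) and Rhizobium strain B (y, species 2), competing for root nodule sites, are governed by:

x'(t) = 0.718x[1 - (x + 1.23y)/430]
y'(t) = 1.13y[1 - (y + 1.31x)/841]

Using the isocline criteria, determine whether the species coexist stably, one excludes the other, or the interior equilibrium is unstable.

species 2 excludes species 1

Compare the nullcline intercepts: K1/α12 = 430/1.23 = 350 < K2 = 841; K2/α21 = 841/1.31 = 642 > K1 = 430.
Since the inequalities point opposite ways, species 2 can invade but species 1 cannot.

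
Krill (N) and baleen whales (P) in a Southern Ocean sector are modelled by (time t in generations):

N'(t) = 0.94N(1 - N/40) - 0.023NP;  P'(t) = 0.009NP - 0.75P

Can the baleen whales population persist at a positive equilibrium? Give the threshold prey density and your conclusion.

Threshold N = 83.3; K < 83.3, so no, the predator goes extinct.

The predator equation gives dP/dt > 0 only when N > 0.75/0.009 = 83.3.
Without the predator, N → K = 40. Since 40 < 83.3, the predator cannot invade.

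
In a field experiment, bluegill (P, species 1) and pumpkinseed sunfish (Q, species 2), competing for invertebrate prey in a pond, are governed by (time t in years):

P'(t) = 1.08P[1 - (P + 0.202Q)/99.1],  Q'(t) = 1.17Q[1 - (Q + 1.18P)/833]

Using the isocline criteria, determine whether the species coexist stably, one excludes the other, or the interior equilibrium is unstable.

species 2 excludes species 1

Compare the nullcline intercepts: K1/α12 = 99.1/0.202 = 491 < K2 = 833; K2/α21 = 833/1.18 = 706 > K1 = 99.1.
Since the inequalities point opposite ways, species 2 can invade but species 1 cannot.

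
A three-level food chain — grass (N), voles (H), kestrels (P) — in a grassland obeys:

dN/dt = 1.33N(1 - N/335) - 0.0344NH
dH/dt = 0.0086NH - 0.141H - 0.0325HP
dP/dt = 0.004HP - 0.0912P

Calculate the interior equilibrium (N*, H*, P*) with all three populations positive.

N* ≈ 137, H* ≈ 22.8, P* ≈ 32

From dP/dt = 0: 0.004H* = 0.0912, so H* = 22.8.
From dN/dt = 0: 1.33(1 - N*/335) = 0.0344·22.8, giving N* = 335·(1 - 0.59) = 137.
From dH/dt = 0: 0.0086·137 - 0.141 = 0.0325P*, so P* = 1.04/0.0325 = 32.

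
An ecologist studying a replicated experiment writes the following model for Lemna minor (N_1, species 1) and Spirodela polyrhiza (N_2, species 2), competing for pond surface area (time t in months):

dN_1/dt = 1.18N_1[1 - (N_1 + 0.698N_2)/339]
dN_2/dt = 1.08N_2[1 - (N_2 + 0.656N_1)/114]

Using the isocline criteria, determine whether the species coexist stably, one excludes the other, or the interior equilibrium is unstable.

species 1 excludes species 2

Compare the nullcline intercepts: K1/α12 = 339/0.698 = 486 > K2 = 114; K2/α21 = 114/0.656 = 174 < K1 = 339.
Since the inequalities point opposite ways, species 1 can invade but species 2 cannot.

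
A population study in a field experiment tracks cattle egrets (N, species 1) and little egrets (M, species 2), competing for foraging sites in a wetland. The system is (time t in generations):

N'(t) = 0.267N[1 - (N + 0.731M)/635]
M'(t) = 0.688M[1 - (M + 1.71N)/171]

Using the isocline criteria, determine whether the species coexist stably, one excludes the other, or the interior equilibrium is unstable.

species 1 excludes species 2

Compare the nullcline intercepts: K1/α12 = 635/0.731 = 869 > K2 = 171; K2/α21 = 171/1.71 = 100 < K1 = 635.
Since the inequalities point opposite ways, species 1 can invade but species 2 cannot.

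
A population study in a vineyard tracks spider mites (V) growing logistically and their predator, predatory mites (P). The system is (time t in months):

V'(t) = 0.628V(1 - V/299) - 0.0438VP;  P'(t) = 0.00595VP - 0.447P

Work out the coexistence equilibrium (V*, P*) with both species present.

From dP/dt = 0 with P > 0: 0.00595V* = 0.447, so V* = 75.1.
Substitute into dV/dt = 0: 0.628(1 - 75.1/299) = 0.0438P*.
The bracket is 0.749, giving P* = 0.47/0.0438 = 10.7.

V* ≈ 75.1, P* ≈ 10.7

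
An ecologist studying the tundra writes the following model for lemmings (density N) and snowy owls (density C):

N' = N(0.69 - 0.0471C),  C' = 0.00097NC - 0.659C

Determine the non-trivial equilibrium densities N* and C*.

N* ≈ 679, C* ≈ 14.6

Set dC/dt = 0 with C > 0: 0.00097N - 0.659 = 0, so N* = 0.659/0.00097 = 679.
Set dN/dt = 0 with N > 0: 0.69 - 0.0471C = 0, so C* = 0.69/0.0471 = 14.6.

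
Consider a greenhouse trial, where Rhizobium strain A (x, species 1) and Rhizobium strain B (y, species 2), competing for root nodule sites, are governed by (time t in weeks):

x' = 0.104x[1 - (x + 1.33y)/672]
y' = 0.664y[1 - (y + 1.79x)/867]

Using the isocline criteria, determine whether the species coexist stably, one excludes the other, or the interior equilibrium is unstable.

Compare the nullcline intercepts: K1/α12 = 672/1.33 = 505 < K2 = 867; K2/α21 = 867/1.79 = 484 < K1 = 672.
Since both are reversed, neither can invade when rare; the interior point is a saddle.

unstable coexistence (outcome depends on initial conditions)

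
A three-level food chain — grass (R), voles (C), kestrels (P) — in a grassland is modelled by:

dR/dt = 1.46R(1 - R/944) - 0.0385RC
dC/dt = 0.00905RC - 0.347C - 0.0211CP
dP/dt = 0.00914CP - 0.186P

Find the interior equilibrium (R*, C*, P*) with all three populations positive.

From dP/dt = 0: 0.00914C* = 0.186, so C* = 20.4.
From dR/dt = 0: 1.46(1 - R*/944) = 0.0385·20.4, giving R* = 944·(1 - 0.537) = 437.
From dC/dt = 0: 0.00905·437 - 0.347 = 0.0211P*, so P* = 3.61/0.0211 = 171.

R* ≈ 437, C* ≈ 20.4, P* ≈ 171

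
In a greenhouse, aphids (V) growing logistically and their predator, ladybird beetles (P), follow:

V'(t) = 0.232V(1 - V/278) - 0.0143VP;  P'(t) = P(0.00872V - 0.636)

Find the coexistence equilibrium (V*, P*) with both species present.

From dP/dt = 0 with P > 0: 0.00872V* = 0.636, so V* = 72.9.
Substitute into dV/dt = 0: 0.232(1 - 72.9/278) = 0.0143P*.
The bracket is 0.738, giving P* = 0.171/0.0143 = 12.

V* ≈ 72.9, P* ≈ 12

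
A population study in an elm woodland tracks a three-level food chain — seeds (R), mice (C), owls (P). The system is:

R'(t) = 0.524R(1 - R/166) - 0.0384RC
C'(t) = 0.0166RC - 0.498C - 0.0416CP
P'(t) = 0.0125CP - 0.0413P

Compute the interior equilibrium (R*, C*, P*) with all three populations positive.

From dP/dt = 0: 0.0125C* = 0.0413, so C* = 3.3.
From dR/dt = 0: 0.524(1 - R*/166) = 0.0384·3.3, giving R* = 166·(1 - 0.242) = 126.
From dC/dt = 0: 0.0166·126 - 0.498 = 0.0416P*, so P* = 1.59/0.0416 = 38.2.

R* ≈ 126, C* ≈ 3.3, P* ≈ 38.2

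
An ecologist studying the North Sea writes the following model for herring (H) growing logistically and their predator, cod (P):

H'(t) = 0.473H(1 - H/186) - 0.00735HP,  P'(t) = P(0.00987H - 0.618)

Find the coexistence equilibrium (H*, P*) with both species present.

H* ≈ 62.6, P* ≈ 42.7

From dP/dt = 0 with P > 0: 0.00987H* = 0.618, so H* = 62.6.
Substitute into dH/dt = 0: 0.473(1 - 62.6/186) = 0.00735P*.
The bracket is 0.663, giving P* = 0.314/0.00735 = 42.7.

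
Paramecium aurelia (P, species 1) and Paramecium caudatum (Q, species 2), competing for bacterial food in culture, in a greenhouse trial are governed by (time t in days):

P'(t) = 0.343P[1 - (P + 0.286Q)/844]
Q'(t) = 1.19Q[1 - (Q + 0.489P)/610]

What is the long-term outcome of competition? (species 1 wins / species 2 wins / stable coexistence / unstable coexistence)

Compare the nullcline intercepts: K1/α12 = 844/0.286 = 2950 > K2 = 610; K2/α21 = 610/0.489 = 1250 > K1 = 844.
Since both inequalities hold, each species can invade when rare, so the interior equilibrium is stable.

stable coexistence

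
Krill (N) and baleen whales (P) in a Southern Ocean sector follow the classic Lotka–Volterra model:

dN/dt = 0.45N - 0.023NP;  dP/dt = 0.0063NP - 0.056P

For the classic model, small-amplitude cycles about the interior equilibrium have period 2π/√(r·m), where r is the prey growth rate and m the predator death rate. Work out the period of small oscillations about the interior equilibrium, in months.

T ≈ 39.6 months

Here r = 0.45 and m = 0.056, so r·m = 0.0252.
ω = √0.0252 = 0.159 per month, hence T = 2π/ω ≈ 39.6 months.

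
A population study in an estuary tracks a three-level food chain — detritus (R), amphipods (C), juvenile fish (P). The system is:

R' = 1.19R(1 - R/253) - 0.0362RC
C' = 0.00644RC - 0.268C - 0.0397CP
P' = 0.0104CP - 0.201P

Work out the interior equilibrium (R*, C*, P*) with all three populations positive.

From dP/dt = 0: 0.0104C* = 0.201, so C* = 19.3.
From dR/dt = 0: 1.19(1 - R*/253) = 0.0362·19.3, giving R* = 253·(1 - 0.588) = 104.
From dC/dt = 0: 0.00644·104 - 0.268 = 0.0397P*, so P* = 0.403/0.0397 = 10.2.

R* ≈ 104, C* ≈ 19.3, P* ≈ 10.2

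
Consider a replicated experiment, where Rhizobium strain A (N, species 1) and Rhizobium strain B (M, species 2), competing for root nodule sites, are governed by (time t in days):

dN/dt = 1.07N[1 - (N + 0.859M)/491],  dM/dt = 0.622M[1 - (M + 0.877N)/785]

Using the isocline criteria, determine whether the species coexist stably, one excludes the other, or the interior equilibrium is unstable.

species 2 excludes species 1

Compare the nullcline intercepts: K1/α12 = 491/0.859 = 572 < K2 = 785; K2/α21 = 785/0.877 = 895 > K1 = 491.
Since the inequalities point opposite ways, species 2 can invade but species 1 cannot.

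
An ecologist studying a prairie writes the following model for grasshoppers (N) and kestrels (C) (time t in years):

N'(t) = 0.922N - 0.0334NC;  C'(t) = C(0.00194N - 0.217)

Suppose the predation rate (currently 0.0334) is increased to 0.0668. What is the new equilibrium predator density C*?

At the interior fixed point, setting dN/dt = 0 with N > 0 fixes C* = (prey growth rate)/(NC coefficient) — independent of the other coefficients.
With the change, C* = 0.922/0.0668 = 13.8; it falls from 27.6.

C* ≈ 13.8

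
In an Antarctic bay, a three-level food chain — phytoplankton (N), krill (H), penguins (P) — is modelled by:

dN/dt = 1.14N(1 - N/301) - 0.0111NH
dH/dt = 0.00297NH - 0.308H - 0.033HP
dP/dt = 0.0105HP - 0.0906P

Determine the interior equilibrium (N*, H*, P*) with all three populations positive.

N* ≈ 276, H* ≈ 8.63, P* ≈ 15.5

From dP/dt = 0: 0.0105H* = 0.0906, so H* = 8.63.
From dN/dt = 0: 1.14(1 - N*/301) = 0.0111·8.63, giving N* = 301·(1 - 0.084) = 276.
From dH/dt = 0: 0.00297·276 - 0.308 = 0.033P*, so P* = 0.511/0.033 = 15.5.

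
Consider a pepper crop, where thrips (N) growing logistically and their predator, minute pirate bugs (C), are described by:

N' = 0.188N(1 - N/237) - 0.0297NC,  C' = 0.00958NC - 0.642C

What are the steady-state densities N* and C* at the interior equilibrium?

From dC/dt = 0 with C > 0: 0.00958N* = 0.642, so N* = 67.
Substitute into dN/dt = 0: 0.188(1 - 67/237) = 0.0297C*.
The bracket is 0.717, giving C* = 0.135/0.0297 = 4.54.

N* ≈ 67, C* ≈ 4.54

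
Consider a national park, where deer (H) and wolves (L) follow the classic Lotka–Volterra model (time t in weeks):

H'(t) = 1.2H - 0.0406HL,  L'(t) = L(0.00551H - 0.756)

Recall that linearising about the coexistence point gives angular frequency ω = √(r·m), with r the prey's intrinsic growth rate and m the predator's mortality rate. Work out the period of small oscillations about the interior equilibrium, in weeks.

Here r = 1.2 and m = 0.756, so r·m = 0.907.
ω = √0.907 = 0.952 per week, hence T = 2π/ω ≈ 6.6 weeks.

T ≈ 6.6 weeks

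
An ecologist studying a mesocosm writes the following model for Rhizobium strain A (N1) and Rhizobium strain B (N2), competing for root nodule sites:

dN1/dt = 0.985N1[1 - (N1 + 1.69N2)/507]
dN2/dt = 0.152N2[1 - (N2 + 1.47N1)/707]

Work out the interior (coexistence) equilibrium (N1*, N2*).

N1* ≈ 463, N2* ≈ 25.8

Setting both brackets to zero gives the nullclines N1 + 1.69N2 = 507 and 1.47N1 + N2 = 707.
Substituting N2 = 707 - 1.47N1 into the first: N1(1 - 1.69·1.47) = 507 - 1.69·707.
So N1* = -688/-1.48 = 463, and then N2* = 707 - 1.47·463 = 25.8.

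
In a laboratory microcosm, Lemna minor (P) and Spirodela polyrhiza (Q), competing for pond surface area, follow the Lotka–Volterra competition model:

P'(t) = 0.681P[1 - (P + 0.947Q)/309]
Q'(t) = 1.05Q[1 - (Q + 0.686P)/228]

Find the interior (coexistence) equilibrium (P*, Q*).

Setting both brackets to zero gives the nullclines P + 0.947Q = 309 and 0.686P + Q = 228.
Substituting Q = 228 - 0.686P into the first: P(1 - 0.947·0.686) = 309 - 0.947·228.
So P* = 93.1/0.35 = 266, and then Q* = 228 - 0.686·266 = 45.7.

P* ≈ 266, Q* ≈ 45.7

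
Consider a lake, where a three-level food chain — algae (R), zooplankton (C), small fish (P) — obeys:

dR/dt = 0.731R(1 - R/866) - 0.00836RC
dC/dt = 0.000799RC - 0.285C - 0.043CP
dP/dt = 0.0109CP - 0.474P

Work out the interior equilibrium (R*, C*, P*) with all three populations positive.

From dP/dt = 0: 0.0109C* = 0.474, so C* = 43.5.
From dR/dt = 0: 0.731(1 - R*/866) = 0.00836·43.5, giving R* = 866·(1 - 0.497) = 435.
From dC/dt = 0: 0.000799·435 - 0.285 = 0.043P*, so P* = 0.0628/0.043 = 1.46.

R* ≈ 435, C* ≈ 43.5, P* ≈ 1.46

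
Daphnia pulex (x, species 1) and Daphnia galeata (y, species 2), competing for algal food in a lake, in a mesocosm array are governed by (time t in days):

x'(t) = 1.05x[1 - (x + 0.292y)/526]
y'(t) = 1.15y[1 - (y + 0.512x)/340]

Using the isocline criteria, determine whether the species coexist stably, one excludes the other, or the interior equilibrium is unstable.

stable coexistence

Compare the nullcline intercepts: K1/α12 = 526/0.292 = 1800 > K2 = 340; K2/α21 = 340/0.512 = 664 > K1 = 526.
Since both inequalities hold, each species can invade when rare, so the interior equilibrium is stable.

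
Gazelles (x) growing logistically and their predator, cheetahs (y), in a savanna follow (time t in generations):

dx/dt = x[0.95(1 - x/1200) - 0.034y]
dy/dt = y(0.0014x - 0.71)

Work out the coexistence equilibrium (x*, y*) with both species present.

x* ≈ 507, y* ≈ 16.1

From dy/dt = 0 with y > 0: 0.0014x* = 0.71, so x* = 507.
Substitute into dx/dt = 0: 0.95(1 - 507/1200) = 0.034y*.
The bracket is 0.577, giving y* = 0.549/0.034 = 16.1.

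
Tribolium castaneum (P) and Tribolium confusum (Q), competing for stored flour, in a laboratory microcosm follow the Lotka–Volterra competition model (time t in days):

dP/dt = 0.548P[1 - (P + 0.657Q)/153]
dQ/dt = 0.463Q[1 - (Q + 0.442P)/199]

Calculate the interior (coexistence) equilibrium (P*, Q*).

P* ≈ 31.4, Q* ≈ 185

Setting both brackets to zero gives the nullclines P + 0.657Q = 153 and 0.442P + Q = 199.
Substituting Q = 199 - 0.442P into the first: P(1 - 0.657·0.442) = 153 - 0.657·199.
So P* = 22.3/0.71 = 31.4, and then Q* = 199 - 0.442·31.4 = 185.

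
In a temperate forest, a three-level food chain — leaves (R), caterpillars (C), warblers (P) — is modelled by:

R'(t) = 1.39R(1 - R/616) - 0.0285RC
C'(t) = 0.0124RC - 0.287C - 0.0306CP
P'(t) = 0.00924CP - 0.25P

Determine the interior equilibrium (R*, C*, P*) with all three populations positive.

From dP/dt = 0: 0.00924C* = 0.25, so C* = 27.1.
From dR/dt = 0: 1.39(1 - R*/616) = 0.0285·27.1, giving R* = 616·(1 - 0.555) = 274.
From dC/dt = 0: 0.0124·274 - 0.287 = 0.0306P*, so P* = 3.11/0.0306 = 102.

R* ≈ 274, C* ≈ 27.1, P* ≈ 102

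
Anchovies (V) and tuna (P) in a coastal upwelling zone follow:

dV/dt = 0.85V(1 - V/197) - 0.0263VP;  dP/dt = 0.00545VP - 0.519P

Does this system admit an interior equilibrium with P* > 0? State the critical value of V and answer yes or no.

Threshold V = 95.2; K > 95.2, so yes, the predator persists.

The predator equation gives dP/dt > 0 only when V > 0.519/0.00545 = 95.2.
Without the predator, V → K = 197. Since 197 > 95.2, the predator can invade and persist.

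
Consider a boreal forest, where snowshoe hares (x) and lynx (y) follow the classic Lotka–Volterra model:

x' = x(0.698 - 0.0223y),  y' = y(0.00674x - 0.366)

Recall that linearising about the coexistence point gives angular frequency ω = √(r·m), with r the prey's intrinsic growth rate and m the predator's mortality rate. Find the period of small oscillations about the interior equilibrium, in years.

T ≈ 12.4 years

Here r = 0.698 and m = 0.366, so r·m = 0.255.
ω = √0.255 = 0.505 per year, hence T = 2π/ω ≈ 12.4 years.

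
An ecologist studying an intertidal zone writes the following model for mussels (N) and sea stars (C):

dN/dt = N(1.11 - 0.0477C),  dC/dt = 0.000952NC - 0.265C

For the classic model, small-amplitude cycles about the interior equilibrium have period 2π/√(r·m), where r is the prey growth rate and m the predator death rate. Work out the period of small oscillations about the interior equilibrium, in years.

Here r = 1.11 and m = 0.265, so r·m = 0.294.
ω = √0.294 = 0.542 per year, hence T = 2π/ω ≈ 11.6 years.

T ≈ 11.6 years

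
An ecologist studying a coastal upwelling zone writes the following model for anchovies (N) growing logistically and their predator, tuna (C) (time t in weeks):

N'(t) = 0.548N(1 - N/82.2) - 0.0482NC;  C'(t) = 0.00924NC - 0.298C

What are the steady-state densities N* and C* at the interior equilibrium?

N* ≈ 32.3, C* ≈ 6.91

From dC/dt = 0 with C > 0: 0.00924N* = 0.298, so N* = 32.3.
Substitute into dN/dt = 0: 0.548(1 - 32.3/82.2) = 0.0482C*.
The bracket is 0.608, giving C* = 0.333/0.0482 = 6.91.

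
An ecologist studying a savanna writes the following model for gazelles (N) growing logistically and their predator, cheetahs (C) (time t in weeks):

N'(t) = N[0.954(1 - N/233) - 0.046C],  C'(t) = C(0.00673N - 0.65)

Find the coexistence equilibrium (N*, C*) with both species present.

N* ≈ 96.6, C* ≈ 12.1

From dC/dt = 0 with C > 0: 0.00673N* = 0.65, so N* = 96.6.
Substitute into dN/dt = 0: 0.954(1 - 96.6/233) = 0.046C*.
The bracket is 0.585, giving C* = 0.559/0.046 = 12.1.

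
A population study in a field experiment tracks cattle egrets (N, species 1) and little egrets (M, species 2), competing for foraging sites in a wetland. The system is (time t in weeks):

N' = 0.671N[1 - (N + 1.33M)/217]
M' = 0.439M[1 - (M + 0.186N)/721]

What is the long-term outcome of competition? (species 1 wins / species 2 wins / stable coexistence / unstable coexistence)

species 2 excludes species 1

Compare the nullcline intercepts: K1/α12 = 217/1.33 = 163 < K2 = 721; K2/α21 = 721/0.186 = 3880 > K1 = 217.
Since the inequalities point opposite ways, species 2 can invade but species 1 cannot.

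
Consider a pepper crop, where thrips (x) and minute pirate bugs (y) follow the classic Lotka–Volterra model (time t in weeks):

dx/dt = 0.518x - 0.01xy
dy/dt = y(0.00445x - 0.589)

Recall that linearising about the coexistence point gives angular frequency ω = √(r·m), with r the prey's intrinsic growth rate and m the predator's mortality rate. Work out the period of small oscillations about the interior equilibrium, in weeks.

Here r = 0.518 and m = 0.589, so r·m = 0.305.
ω = √0.305 = 0.552 per week, hence T = 2π/ω ≈ 11.4 weeks.

T ≈ 11.4 weeks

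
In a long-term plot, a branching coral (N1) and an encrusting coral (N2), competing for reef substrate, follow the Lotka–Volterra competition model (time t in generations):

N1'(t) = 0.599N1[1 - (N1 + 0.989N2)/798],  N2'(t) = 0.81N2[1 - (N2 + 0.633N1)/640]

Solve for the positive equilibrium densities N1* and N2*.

N1* ≈ 441, N2* ≈ 361

Setting both brackets to zero gives the nullclines N1 + 0.989N2 = 798 and 0.633N1 + N2 = 640.
Substituting N2 = 640 - 0.633N1 into the first: N1(1 - 0.989·0.633) = 798 - 0.989·640.
So N1* = 165/0.374 = 441, and then N2* = 640 - 0.633·441 = 361.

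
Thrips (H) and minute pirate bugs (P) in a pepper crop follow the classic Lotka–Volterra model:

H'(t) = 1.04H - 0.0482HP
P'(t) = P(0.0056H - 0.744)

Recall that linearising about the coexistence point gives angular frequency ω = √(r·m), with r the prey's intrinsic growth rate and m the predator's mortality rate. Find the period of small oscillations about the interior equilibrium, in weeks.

T ≈ 7.14 weeks

Here r = 1.04 and m = 0.744, so r·m = 0.774.
ω = √0.774 = 0.88 per week, hence T = 2π/ω ≈ 7.14 weeks.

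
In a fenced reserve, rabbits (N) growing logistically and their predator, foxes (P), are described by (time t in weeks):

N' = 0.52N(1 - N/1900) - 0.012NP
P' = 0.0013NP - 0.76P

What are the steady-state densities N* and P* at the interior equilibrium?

From dP/dt = 0 with P > 0: 0.0013N* = 0.76, so N* = 585.
Substitute into dN/dt = 0: 0.52(1 - 585/1900) = 0.012P*.
The bracket is 0.692, giving P* = 0.36/0.012 = 30.

N* ≈ 585, P* ≈ 30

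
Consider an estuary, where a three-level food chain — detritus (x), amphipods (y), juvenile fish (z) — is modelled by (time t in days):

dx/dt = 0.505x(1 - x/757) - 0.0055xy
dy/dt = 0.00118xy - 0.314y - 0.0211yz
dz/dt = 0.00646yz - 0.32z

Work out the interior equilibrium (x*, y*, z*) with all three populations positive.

x* ≈ 349, y* ≈ 49.5, z* ≈ 4.61

From dz/dt = 0: 0.00646y* = 0.32, so y* = 49.5.
From dx/dt = 0: 0.505(1 - x*/757) = 0.0055·49.5, giving x* = 757·(1 - 0.539) = 349.
From dy/dt = 0: 0.00118·349 - 0.314 = 0.0211z*, so z* = 0.0973/0.0211 = 4.61.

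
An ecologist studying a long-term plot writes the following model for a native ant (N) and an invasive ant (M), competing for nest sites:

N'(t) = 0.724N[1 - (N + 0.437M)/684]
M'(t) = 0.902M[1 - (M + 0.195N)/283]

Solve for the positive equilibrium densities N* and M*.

Setting both brackets to zero gives the nullclines N + 0.437M = 684 and 0.195N + M = 283.
Substituting M = 283 - 0.195N into the first: N(1 - 0.437·0.195) = 684 - 0.437·283.
So N* = 560/0.915 = 613, and then M* = 283 - 0.195·613 = 164.

N* ≈ 613, M* ≈ 164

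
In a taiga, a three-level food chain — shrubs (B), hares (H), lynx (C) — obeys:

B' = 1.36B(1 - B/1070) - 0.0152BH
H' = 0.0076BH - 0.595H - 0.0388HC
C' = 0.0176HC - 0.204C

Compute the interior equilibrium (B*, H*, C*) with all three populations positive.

B* ≈ 931, H* ≈ 11.6, C* ≈ 167

From dC/dt = 0: 0.0176H* = 0.204, so H* = 11.6.
From dB/dt = 0: 1.36(1 - B*/1070) = 0.0152·11.6, giving B* = 1070·(1 - 0.13) = 931.
From dH/dt = 0: 0.0076·931 - 0.595 = 0.0388C*, so C* = 6.48/0.0388 = 167.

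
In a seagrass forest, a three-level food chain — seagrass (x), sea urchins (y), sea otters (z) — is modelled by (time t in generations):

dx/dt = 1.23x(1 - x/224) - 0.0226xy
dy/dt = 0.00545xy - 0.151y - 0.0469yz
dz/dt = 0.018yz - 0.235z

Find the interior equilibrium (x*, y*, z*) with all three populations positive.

From dz/dt = 0: 0.018y* = 0.235, so y* = 13.1.
From dx/dt = 0: 1.23(1 - x*/224) = 0.0226·13.1, giving x* = 224·(1 - 0.24) = 170.
From dy/dt = 0: 0.00545·170 - 0.151 = 0.0469z*, so z* = 0.777/0.0469 = 16.6.

x* ≈ 170, y* ≈ 13.1, z* ≈ 16.6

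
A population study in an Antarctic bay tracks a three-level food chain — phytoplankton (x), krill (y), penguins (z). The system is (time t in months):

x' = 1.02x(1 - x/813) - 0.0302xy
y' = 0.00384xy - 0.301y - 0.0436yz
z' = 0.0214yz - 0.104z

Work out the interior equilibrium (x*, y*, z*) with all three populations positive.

x* ≈ 696, y* ≈ 4.86, z* ≈ 54.4

From dz/dt = 0: 0.0214y* = 0.104, so y* = 4.86.
From dx/dt = 0: 1.02(1 - x*/813) = 0.0302·4.86, giving x* = 813·(1 - 0.144) = 696.
From dy/dt = 0: 0.00384·696 - 0.301 = 0.0436z*, so z* = 2.37/0.0436 = 54.4.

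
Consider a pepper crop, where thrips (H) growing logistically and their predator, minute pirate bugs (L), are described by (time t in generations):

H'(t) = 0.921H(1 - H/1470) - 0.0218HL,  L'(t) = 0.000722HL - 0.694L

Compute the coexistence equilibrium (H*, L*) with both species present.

H* ≈ 961, L* ≈ 14.6

From dL/dt = 0 with L > 0: 0.000722H* = 0.694, so H* = 961.
Substitute into dH/dt = 0: 0.921(1 - 961/1470) = 0.0218L*.
The bracket is 0.346, giving L* = 0.319/0.0218 = 14.6.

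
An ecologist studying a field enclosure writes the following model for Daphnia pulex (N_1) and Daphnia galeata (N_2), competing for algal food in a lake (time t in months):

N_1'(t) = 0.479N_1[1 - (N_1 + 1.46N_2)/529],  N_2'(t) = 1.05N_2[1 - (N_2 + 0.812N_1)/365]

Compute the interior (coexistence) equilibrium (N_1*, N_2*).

N_1* ≈ 21, N_2* ≈ 348

Setting both brackets to zero gives the nullclines N_1 + 1.46N_2 = 529 and 0.812N_1 + N_2 = 365.
Substituting N_2 = 365 - 0.812N_1 into the first: N_1(1 - 1.46·0.812) = 529 - 1.46·365.
So N_1* = -3.9/-0.186 = 21, and then N_2* = 365 - 0.812·21 = 348.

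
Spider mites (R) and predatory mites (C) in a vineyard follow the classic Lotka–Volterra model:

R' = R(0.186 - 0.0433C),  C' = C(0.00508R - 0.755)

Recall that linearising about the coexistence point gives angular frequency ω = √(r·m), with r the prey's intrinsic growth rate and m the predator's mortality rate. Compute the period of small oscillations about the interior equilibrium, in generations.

T ≈ 16.8 generations

Here r = 0.186 and m = 0.755, so r·m = 0.14.
ω = √0.14 = 0.375 per generation, hence T = 2π/ω ≈ 16.8 generations.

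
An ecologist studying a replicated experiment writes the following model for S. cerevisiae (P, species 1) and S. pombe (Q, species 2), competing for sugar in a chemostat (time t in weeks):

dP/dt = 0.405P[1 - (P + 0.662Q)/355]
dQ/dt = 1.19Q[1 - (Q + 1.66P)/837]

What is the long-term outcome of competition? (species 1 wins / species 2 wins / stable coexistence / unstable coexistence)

Compare the nullcline intercepts: K1/α12 = 355/0.662 = 536 < K2 = 837; K2/α21 = 837/1.66 = 504 > K1 = 355.
Since the inequalities point opposite ways, species 2 can invade but species 1 cannot.

species 2 excludes species 1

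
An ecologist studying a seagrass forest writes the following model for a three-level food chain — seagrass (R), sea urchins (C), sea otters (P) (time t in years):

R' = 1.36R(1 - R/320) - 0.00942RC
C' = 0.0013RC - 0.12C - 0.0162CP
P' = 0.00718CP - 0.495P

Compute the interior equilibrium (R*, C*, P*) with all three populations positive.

R* ≈ 167, C* ≈ 68.9, P* ≈ 6.01

From dP/dt = 0: 0.00718C* = 0.495, so C* = 68.9.
From dR/dt = 0: 1.36(1 - R*/320) = 0.00942·68.9, giving R* = 320·(1 - 0.478) = 167.
From dC/dt = 0: 0.0013·167 - 0.12 = 0.0162P*, so P* = 0.0974/0.0162 = 6.01.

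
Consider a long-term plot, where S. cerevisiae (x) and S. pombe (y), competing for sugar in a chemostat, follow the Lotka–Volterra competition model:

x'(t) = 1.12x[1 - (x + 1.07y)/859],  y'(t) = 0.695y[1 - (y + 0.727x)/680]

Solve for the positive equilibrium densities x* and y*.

x* ≈ 592, y* ≈ 250

Setting both brackets to zero gives the nullclines x + 1.07y = 859 and 0.727x + y = 680.
Substituting y = 680 - 0.727x into the first: x(1 - 1.07·0.727) = 859 - 1.07·680.
So x* = 131/0.222 = 592, and then y* = 680 - 0.727·592 = 250.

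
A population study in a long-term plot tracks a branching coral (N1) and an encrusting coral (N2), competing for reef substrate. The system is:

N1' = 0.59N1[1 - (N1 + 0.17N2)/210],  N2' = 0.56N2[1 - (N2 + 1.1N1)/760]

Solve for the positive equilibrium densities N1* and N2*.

Setting both brackets to zero gives the nullclines N1 + 0.17N2 = 210 and 1.1N1 + N2 = 760.
Substituting N2 = 760 - 1.1N1 into the first: N1(1 - 0.17·1.1) = 210 - 0.17·760.
So N1* = 80.8/0.813 = 99.4, and then N2* = 760 - 1.1·99.4 = 651.

N1* ≈ 99.4, N2* ≈ 651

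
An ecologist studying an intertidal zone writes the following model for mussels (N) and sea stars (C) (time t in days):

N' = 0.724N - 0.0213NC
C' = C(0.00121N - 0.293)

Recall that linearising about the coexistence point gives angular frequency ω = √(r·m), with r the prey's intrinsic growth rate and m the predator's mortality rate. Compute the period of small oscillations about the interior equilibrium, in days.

T ≈ 13.6 days

Here r = 0.724 and m = 0.293, so r·m = 0.212.
ω = √0.212 = 0.461 per day, hence T = 2π/ω ≈ 13.6 days.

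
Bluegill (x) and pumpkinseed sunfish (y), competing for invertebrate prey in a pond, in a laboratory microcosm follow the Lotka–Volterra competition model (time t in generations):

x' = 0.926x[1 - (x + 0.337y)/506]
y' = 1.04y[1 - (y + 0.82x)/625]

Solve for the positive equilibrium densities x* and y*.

Setting both brackets to zero gives the nullclines x + 0.337y = 506 and 0.82x + y = 625.
Substituting y = 625 - 0.82x into the first: x(1 - 0.337·0.82) = 506 - 0.337·625.
So x* = 295/0.724 = 408, and then y* = 625 - 0.82·408 = 290.

x* ≈ 408, y* ≈ 290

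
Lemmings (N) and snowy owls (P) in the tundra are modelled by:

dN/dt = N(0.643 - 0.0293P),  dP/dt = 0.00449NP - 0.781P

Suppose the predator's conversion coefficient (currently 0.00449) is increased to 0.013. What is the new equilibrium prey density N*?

At the interior fixed point, setting dP/dt = 0 with P > 0 fixes N* = (predator death rate)/(NP coefficient) — independent of the other coefficients.
With the change, N* = 0.781/0.013 = 60.1; it falls from 174.

N* ≈ 60.1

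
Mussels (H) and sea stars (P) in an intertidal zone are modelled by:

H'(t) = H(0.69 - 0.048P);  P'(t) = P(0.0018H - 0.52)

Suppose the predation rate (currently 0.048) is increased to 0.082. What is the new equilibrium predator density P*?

P* ≈ 8.41

At the interior fixed point, setting dH/dt = 0 with H > 0 fixes P* = (prey growth rate)/(HP coefficient) — independent of the other coefficients.
With the change, P* = 0.69/0.082 = 8.41; it falls from 14.4.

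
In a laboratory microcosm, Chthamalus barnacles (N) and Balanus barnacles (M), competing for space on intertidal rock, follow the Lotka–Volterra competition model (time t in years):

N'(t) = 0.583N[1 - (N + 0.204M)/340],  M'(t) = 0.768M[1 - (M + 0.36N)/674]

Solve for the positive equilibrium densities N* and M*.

N* ≈ 219, M* ≈ 595

Setting both brackets to zero gives the nullclines N + 0.204M = 340 and 0.36N + M = 674.
Substituting M = 674 - 0.36N into the first: N(1 - 0.204·0.36) = 340 - 0.204·674.
So N* = 203/0.927 = 219, and then M* = 674 - 0.36·219 = 595.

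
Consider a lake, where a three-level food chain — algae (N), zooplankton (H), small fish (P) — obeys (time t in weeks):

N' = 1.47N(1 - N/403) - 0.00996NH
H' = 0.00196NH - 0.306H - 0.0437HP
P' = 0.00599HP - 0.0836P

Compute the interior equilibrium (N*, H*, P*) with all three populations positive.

From dP/dt = 0: 0.00599H* = 0.0836, so H* = 14.
From dN/dt = 0: 1.47(1 - N*/403) = 0.00996·14, giving N* = 403·(1 - 0.0946) = 365.
From dH/dt = 0: 0.00196·365 - 0.306 = 0.0437P*, so P* = 0.409/0.0437 = 9.36.

N* ≈ 365, H* ≈ 14, P* ≈ 9.36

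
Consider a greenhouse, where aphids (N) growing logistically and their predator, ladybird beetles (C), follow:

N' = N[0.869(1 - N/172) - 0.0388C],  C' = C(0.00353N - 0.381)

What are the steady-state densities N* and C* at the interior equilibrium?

N* ≈ 108, C* ≈ 8.34

From dC/dt = 0 with C > 0: 0.00353N* = 0.381, so N* = 108.
Substitute into dN/dt = 0: 0.869(1 - 108/172) = 0.0388C*.
The bracket is 0.372, giving C* = 0.324/0.0388 = 8.34.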